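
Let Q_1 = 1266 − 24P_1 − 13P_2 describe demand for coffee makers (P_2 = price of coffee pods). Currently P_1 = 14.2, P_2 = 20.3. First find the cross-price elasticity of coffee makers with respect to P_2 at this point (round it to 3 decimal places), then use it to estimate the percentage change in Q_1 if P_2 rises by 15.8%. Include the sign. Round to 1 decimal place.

-6.3%

At P_1 = 14.2, P_2 = 20.3: Q_1 = 661.3.
∂Q_1/∂P_2 = -13.
ε = (∂Q_1/∂P_2)(P_2/Q_1) = -13.0000 × 20.3/661.3 ≈ -0.399.
%ΔQ_1 ≈ ε × %ΔP_2 = -0.399 × (15.8%) = -6.3%.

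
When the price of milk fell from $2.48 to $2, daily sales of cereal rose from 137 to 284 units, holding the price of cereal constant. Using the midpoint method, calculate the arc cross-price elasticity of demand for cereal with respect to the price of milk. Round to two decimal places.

-3.26

ΔQ_A = 284 − 137 = 147; ΔP_B = 2 − 2.48 = -0.48.
Midpoints: Q̄_A = 210.5, P̄_B = 2.24.
ε = (ΔQ_A/Q̄_A)/(ΔP_B/P̄_B) = (147/210.5)/(-0.48/2.24) ≈ -3.26.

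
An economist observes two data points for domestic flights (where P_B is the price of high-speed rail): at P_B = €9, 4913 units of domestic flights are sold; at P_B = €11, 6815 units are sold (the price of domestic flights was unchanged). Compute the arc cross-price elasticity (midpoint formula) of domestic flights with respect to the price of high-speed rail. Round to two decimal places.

1.62

ΔQ_A = 6815 − 4913 = 1902; ΔP_B = 11 − 9 = 2.
Midpoints: Q̄_A = 5864.0, P̄_B = 10.00.
ε = (ΔQ_A/Q̄_A)/(ΔP_B/P̄_B) = (1902/5864.0)/(2/10.00) ≈ 1.62.
ε > 0: domestic flights and high-speed rail are substitutes.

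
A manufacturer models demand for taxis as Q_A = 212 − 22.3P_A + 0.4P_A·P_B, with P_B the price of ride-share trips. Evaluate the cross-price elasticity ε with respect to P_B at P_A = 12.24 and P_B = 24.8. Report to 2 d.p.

2.01

At P_A = 12.24 and P_B = 24.8: Q_A = 60.469.
∂Q_A/∂P_B = 0.4P_A = 0.4(12.24) = 4.8960.
ε = (∂Q_A/∂P_B)(P_B/Q_A) = 4.8960 × (24.8/60.469) ≈ 2.01.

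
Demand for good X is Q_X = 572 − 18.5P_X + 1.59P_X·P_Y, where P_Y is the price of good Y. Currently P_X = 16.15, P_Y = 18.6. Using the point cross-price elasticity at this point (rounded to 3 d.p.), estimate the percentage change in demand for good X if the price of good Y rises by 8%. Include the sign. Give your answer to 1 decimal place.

5.1%

At P_X = 16.15, P_Y = 18.6: Q_X = 750.845.
∂Q_X/∂P_Y = 1.59P_X = 25.6785.
ε = (∂Q_X/∂P_Y)(P_Y/Q_X) = 25.6785 × 18.6/750.845 ≈ 0.636.
%ΔQ_X ≈ ε × %ΔP_Y = 0.636 × (8%) = 5.1%.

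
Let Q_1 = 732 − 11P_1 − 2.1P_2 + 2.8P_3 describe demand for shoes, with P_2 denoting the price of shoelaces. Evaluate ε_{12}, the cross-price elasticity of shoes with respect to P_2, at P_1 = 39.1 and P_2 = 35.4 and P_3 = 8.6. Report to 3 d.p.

At P_1 = 39.1 and P_2 = 35.4 and P_3 = 8.6: Q_1 = 251.64.
∂Q_1/∂P_2 = -2.1.
ε = (∂Q_1/∂P_2)(P_2/Q_1) = -2.1 × (35.4/251.64) ≈ -0.295.
Since ε < 0, shoes and shoelaces are complements.

-0.295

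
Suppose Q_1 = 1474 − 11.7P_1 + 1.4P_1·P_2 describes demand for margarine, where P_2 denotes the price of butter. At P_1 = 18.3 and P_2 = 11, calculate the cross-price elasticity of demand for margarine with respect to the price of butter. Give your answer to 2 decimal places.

0.18

At P_1 = 18.3 and P_2 = 11: Q_1 = 1541.71.
∂Q_1/∂P_2 = 1.4P_1 = 1.4(18.3) = 25.6200.
ε = (∂Q_1/∂P_2)(P_2/Q_1) = 25.6200 × (11/1541.71) ≈ 0.18.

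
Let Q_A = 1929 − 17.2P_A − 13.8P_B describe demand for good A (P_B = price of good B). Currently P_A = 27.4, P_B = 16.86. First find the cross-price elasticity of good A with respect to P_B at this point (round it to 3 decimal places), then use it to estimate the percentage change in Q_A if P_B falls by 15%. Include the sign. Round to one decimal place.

At P_A = 27.4, P_B = 16.86: Q_A = 1225.052.
∂Q_A/∂P_B = -13.8.
ε = (∂Q_A/∂P_B)(P_B/Q_A) = -13.8000 × 16.86/1225.052 ≈ -0.190.
%ΔQ_A ≈ ε × %ΔP_B = -0.190 × (-15%) = 2.9%.

2.9%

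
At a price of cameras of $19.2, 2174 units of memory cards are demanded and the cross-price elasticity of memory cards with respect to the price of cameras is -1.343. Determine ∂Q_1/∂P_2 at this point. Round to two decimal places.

ε = (∂Q_1/∂P_2)·(P_2/Q_1) ⇒ ∂Q_1/∂P_2 = ε·Q_1/P_2 = -1.343 × 2174/19.2 ≈ -152.07.

-152.07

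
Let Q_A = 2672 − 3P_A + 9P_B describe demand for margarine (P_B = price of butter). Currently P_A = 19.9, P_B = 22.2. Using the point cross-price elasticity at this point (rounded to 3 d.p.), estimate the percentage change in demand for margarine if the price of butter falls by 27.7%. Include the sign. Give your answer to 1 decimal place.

-2.0%

At P_A = 19.9, P_B = 22.2: Q_A = 2812.1.
∂Q_A/∂P_B = 9.
ε = (∂Q_A/∂P_B)(P_B/Q_A) = 9.0000 × 22.2/2812.1 ≈ 0.071.
%ΔQ_A ≈ ε × %ΔP_B = 0.071 × (-27.7%) = -2.0%.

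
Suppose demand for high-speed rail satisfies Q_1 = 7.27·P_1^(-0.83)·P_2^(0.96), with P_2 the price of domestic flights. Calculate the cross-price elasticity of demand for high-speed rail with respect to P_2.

In a log-linear (constant-elasticity) demand function, the coefficient on the exponent of P_2 is the cross-price elasticity.
ε = 0.96. Positive, so high-speed rail and domestic flights are substitutes.

0.96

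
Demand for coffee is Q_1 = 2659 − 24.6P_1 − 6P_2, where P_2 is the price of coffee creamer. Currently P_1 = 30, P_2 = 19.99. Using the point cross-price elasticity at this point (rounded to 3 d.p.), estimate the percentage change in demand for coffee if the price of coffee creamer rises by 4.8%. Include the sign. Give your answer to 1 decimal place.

At P_1 = 30, P_2 = 19.99: Q_1 = 1801.06.
∂Q_1/∂P_2 = -6.
ε = (∂Q_1/∂P_2)(P_2/Q_1) = -6.0000 × 19.99/1801.06 ≈ -0.067.
%ΔQ_1 ≈ ε × %ΔP_2 = -0.067 × (4.8%) = -0.3%.

-0.3%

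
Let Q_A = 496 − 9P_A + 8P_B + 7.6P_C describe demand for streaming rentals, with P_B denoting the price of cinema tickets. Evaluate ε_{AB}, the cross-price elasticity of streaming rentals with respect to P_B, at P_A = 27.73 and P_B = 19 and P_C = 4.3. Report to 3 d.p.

0.353

At P_A = 27.73 and P_B = 19 and P_C = 4.3: Q_A = 431.11.
∂Q_A/∂P_B = 8.
ε = (∂Q_A/∂P_B)(P_B/Q_A) = 8 × (19/431.11) ≈ 0.353.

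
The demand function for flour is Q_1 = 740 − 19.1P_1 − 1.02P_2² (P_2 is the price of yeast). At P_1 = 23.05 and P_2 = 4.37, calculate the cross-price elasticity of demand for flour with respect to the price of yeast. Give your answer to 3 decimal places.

-0.139

At P_1 = 23.05 and P_2 = 4.37: Q_1 = 280.266.
∂Q_1/∂P_2 = -2.04P_2 = -2.04(4.37) = -8.9148.
ε = (∂Q_1/∂P_2)(P_2/Q_1) = -8.9148 × (4.37/280.266) ≈ -0.139.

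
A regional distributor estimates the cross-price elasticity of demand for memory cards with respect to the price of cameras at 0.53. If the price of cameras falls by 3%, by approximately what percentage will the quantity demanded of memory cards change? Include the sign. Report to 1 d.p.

%ΔQ ≈ ε × %ΔP of cameras = 0.53 × (-3%) = -1.6%.
Demand for memory cards falls by about 1.6%.

-1.6%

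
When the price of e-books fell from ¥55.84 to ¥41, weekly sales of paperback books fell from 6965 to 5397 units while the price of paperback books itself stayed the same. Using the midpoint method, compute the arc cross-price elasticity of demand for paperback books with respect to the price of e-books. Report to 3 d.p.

ΔQ_A = 5397 − 6965 = -1568; ΔP_B = 41 − 55.84 = -14.84.
Midpoints: Q̄_A = 6181.0, P̄_B = 48.42.
ε = (ΔQ_A/Q̄_A)/(ΔP_B/P̄_B) = (-1568/6181.0)/(-14.84/48.42) ≈ 0.828.
ε > 0: paperback books and e-books are substitutes.

0.828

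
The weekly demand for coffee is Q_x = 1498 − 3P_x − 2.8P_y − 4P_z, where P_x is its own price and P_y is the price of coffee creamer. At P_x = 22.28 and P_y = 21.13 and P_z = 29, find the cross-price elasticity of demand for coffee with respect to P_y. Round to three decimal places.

-0.047

At P_x = 22.28 and P_y = 21.13 and P_z = 29: Q_x = 1255.996.
∂Q_x/∂P_y = -2.8.
ε = (∂Q_x/∂P_y)(P_y/Q_x) = -2.8 × (21.13/1255.996) ≈ -0.047.
Since ε < 0, coffee and coffee creamer are complements.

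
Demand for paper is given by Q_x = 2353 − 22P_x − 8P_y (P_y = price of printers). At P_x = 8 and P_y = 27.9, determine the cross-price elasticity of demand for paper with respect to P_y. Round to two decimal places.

-0.11

At P_x = 8 and P_y = 27.9: Q_x = 1953.8.
∂Q_x/∂P_y = -8.
ε = (∂Q_x/∂P_y)(P_y/Q_x) = -8 × (27.9/1953.8) ≈ -0.11.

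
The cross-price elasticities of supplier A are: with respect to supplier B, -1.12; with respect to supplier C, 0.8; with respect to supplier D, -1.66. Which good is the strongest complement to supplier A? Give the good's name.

supplier D

Complements have ε < 0. The most negative value is -1.66 (supplier D).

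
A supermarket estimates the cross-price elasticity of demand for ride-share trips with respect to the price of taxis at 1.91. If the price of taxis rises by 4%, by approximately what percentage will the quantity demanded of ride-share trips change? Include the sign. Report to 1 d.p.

7.6%

%ΔQ ≈ ε × %ΔP of taxis = 1.91 × (4%) = 7.6%.
Demand for ride-share trips rises by about 7.6%.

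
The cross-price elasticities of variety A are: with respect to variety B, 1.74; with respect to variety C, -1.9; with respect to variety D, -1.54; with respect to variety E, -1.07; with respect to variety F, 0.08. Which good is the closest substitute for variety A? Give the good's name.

Substitutes have ε > 0. Among the positive values, 1.74 (variety B) is largest.

variety B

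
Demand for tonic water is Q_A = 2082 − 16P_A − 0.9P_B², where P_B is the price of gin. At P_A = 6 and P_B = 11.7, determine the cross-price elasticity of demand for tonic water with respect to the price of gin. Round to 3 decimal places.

-0.132

At P_A = 6 and P_B = 11.7: Q_A = 1862.799.
∂Q_A/∂P_B = -1.8P_B = -1.8(11.7) = -21.0600.
ε = (∂Q_A/∂P_B)(P_B/Q_A) = -21.0600 × (11.7/1862.799) ≈ -0.132.
ε < 0: complements.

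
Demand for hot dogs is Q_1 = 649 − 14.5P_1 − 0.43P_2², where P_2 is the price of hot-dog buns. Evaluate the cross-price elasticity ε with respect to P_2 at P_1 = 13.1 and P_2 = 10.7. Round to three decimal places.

At P_1 = 13.1 and P_2 = 10.7: Q_1 = 409.819.
∂Q_1/∂P_2 = -0.86P_2 = -0.86(10.7) = -9.2020.
ε = (∂Q_1/∂P_2)(P_2/Q_1) = -9.2020 × (10.7/409.819) ≈ -0.240.

-0.240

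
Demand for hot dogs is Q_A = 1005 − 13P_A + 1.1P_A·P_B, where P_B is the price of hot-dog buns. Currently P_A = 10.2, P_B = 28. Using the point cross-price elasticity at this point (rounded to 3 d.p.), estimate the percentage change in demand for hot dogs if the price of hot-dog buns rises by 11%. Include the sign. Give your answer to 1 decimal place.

2.9%

At P_A = 10.2, P_B = 28: Q_A = 1186.56.
∂Q_A/∂P_B = 1.1P_A = 11.2200.
ε = (∂Q_A/∂P_B)(P_B/Q_A) = 11.2200 × 28/1186.56 ≈ 0.265.
%ΔQ_A ≈ ε × %ΔP_B = 0.265 × (11%) = 2.9%.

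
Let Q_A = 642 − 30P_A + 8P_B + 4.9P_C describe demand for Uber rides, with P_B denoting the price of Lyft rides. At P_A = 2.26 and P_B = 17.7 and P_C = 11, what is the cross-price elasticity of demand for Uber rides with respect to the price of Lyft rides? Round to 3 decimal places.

0.184

At P_A = 2.26 and P_B = 17.7 and P_C = 11: Q_A = 769.7.
∂Q_A/∂P_B = 8.
ε = (∂Q_A/∂P_B)(P_B/Q_A) = 8 × (17.7/769.7) ≈ 0.184.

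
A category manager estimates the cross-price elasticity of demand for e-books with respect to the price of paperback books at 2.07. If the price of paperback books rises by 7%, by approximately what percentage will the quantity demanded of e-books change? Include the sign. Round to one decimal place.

14.5%

%ΔQ ≈ ε × %ΔP of paperback books = 2.07 × (7%) = 14.5%.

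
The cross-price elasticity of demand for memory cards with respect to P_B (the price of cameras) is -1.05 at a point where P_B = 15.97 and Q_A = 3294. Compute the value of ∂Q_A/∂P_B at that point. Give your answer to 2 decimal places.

ε = (∂Q_A/∂P_B)·(P_B/Q_A) ⇒ ∂Q_A/∂P_B = ε·Q_A/P_B = -1.05 × 3294/15.97 ≈ -216.57.

-216.57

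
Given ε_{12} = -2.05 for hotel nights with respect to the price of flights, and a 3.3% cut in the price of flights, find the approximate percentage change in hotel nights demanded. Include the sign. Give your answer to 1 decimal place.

6.8%

%ΔQ ≈ ε × %ΔP of flights = -2.05 × (-3.3%) = 6.8%.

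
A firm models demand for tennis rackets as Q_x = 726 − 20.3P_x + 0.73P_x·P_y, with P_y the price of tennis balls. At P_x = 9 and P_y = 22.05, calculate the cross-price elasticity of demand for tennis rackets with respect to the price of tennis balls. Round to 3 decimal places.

At P_x = 9 and P_y = 22.05: Q_x = 688.168.
∂Q_x/∂P_y = 0.73P_x = 0.73(9) = 6.5700.
ε = (∂Q_x/∂P_y)(P_y/Q_x) = 6.5700 × (22.05/688.168) ≈ 0.211.
ε > 0: substitutes.

0.211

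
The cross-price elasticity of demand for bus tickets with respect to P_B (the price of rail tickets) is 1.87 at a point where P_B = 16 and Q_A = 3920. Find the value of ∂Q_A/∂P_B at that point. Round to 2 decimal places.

458.15

ε = (∂Q_A/∂P_B)·(P_B/Q_A) ⇒ ∂Q_A/∂P_B = ε·Q_A/P_B = 1.87 × 3920/16 ≈ 458.15.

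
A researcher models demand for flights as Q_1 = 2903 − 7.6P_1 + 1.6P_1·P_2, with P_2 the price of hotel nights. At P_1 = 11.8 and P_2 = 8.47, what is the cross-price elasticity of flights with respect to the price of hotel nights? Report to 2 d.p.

At P_1 = 11.8 and P_2 = 8.47: Q_1 = 2973.234.
∂Q_1/∂P_2 = 1.6P_1 = 1.6(11.8) = 18.8800.
ε = (∂Q_1/∂P_2)(P_2/Q_1) = 18.8800 × (8.47/2973.234) ≈ 0.05.

0.05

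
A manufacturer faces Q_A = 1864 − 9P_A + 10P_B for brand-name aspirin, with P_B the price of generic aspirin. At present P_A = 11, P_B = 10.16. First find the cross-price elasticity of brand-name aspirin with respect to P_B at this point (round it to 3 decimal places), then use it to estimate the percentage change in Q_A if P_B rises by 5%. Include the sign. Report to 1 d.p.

0.3%

At P_A = 11, P_B = 10.16: Q_A = 1866.6.
∂Q_A/∂P_B = 10.
ε = (∂Q_A/∂P_B)(P_B/Q_A) = 10.0000 × 10.16/1866.6 ≈ 0.054.
%ΔQ_A ≈ ε × %ΔP_B = 0.054 × (5%) = 0.3%.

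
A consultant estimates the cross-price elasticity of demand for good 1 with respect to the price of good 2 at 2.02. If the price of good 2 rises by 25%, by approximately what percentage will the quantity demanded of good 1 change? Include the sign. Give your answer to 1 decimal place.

50.5%

%ΔQ ≈ ε × %ΔP of good 2 = 2.02 × (25%) = 50.5%.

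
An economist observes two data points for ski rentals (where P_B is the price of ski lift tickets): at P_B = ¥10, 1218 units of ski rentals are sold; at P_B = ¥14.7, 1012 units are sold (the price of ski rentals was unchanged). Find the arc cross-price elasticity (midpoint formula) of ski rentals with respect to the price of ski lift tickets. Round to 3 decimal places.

ΔQ_A = 1012 − 1218 = -206; ΔP_B = 14.7 − 10 = 4.7.
Midpoints: Q̄_A = 1115.0, P̄_B = 12.35.
ε = (ΔQ_A/Q̄_A)/(ΔP_B/P̄_B) = (-206/1115.0)/(4.7/12.35) ≈ -0.485.
ε < 0: ski rentals and ski lift tickets are complements.

-0.485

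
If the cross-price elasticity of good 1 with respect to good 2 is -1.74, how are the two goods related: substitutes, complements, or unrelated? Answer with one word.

ε = -1.74 < 0, so a higher price of good 2 lowers demand for good 1: complements.

complements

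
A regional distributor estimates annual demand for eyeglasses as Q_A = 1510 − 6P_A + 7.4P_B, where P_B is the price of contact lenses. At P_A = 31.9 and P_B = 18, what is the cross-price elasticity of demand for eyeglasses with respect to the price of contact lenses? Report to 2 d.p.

0.09

At P_A = 31.9 and P_B = 18: Q_A = 1451.8.
∂Q_A/∂P_B = 7.4.
ε = (∂Q_A/∂P_B)(P_B/Q_A) = 7.4 × (18/1451.8) ≈ 0.09.
Since ε > 0, eyeglasses and contact lenses are substitutes.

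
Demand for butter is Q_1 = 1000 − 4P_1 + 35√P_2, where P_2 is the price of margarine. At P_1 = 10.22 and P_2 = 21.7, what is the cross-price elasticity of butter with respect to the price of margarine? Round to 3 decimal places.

At P_1 = 10.22 and P_2 = 21.7: Q_1 = 1122.161.
∂Q_1/∂P_2 = 35/(2√P_2) = 35/(2√21.7) = 3.7567.
ε = (∂Q_1/∂P_2)(P_2/Q_1) = 3.7567 × (21.7/1122.161) ≈ 0.073.
ε > 0: substitutes.

0.073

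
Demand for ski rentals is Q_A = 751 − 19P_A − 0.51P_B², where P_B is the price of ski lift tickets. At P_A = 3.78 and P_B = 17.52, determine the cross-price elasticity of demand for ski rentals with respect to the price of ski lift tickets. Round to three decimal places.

At P_A = 3.78 and P_B = 17.52: Q_A = 522.635.
∂Q_A/∂P_B = -1.02P_B = -1.02(17.52) = -17.8704.
ε = (∂Q_A/∂P_B)(P_B/Q_A) = -17.8704 × (17.52/522.635) ≈ -0.599.

-0.599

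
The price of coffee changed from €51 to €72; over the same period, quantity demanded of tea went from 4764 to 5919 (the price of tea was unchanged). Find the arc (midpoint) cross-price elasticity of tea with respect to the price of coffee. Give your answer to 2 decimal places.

0.63

ΔQ_A = 5919 − 4764 = 1155; ΔP_B = 72 − 51 = 21.
Midpoints: Q̄_A = 5341.5, P̄_B = 61.50.
ε = (ΔQ_A/Q̄_A)/(ΔP_B/P̄_B) = (1155/5341.5)/(21/61.50) ≈ 0.63.
ε > 0: tea and coffee are substitutes.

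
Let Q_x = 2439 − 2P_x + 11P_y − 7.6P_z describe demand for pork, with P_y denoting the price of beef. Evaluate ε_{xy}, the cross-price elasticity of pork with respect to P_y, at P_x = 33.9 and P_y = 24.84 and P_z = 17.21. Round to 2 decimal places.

0.11

At P_x = 33.9 and P_y = 24.84 and P_z = 17.21: Q_x = 2513.644.
∂Q_x/∂P_y = 11.
ε = (∂Q_x/∂P_y)(P_y/Q_x) = 11 × (24.84/2513.644) ≈ 0.11.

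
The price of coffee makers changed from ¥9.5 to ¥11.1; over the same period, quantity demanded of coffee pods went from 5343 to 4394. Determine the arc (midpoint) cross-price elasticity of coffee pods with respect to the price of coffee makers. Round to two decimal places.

ΔQ_A = 4394 − 5343 = -949; ΔP_B = 11.1 − 9.5 = 1.6.
Midpoints: Q̄_A = 4868.5, P̄_B = 10.30.
ε = (ΔQ_A/Q̄_A)/(ΔP_B/P̄_B) = (-949/4868.5)/(1.6/10.30) ≈ -1.25.

-1.25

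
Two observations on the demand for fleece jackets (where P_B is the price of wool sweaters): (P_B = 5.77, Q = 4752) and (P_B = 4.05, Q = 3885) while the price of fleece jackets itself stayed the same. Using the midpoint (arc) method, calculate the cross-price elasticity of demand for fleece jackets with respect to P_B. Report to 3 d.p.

0.573

ΔQ_A = 3885 − 4752 = -867; ΔP_B = 4.05 − 5.77 = -1.72.
Midpoints: Q̄_A = 4318.5, P̄_B = 4.91.
ε = (ΔQ_A/Q̄_A)/(ΔP_B/P̄_B) = (-867/4318.5)/(-1.72/4.91) ≈ 0.573.
ε > 0: fleece jackets and wool sweaters are substitutes.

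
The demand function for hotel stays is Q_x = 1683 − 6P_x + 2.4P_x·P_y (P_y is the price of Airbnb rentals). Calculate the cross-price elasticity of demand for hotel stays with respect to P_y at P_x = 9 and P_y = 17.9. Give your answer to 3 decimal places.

0.192

At P_x = 9 and P_y = 17.9: Q_x = 2015.64.
∂Q_x/∂P_y = 2.4P_x = 2.4(9) = 21.6000.
ε = (∂Q_x/∂P_y)(P_y/Q_x) = 21.6000 × (17.9/2015.64) ≈ 0.192.
ε > 0: substitutes.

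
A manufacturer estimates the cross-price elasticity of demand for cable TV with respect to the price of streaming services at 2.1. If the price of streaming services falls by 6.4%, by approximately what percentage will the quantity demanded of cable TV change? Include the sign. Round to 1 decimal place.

-13.4%

%ΔQ ≈ ε × %ΔP of streaming services = 2.1 × (-6.4%) = -13.4%.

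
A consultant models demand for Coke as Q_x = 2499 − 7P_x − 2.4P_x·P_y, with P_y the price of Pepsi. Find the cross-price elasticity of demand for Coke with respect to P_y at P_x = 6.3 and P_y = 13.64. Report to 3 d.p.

At P_x = 6.3 and P_y = 13.64: Q_x = 2248.663.
∂Q_x/∂P_y = -2.4P_x = -2.4(6.3) = -15.1200.
ε = (∂Q_x/∂P_y)(P_y/Q_x) = -15.1200 × (13.64/2248.663) ≈ -0.092.
ε < 0: complements.

-0.092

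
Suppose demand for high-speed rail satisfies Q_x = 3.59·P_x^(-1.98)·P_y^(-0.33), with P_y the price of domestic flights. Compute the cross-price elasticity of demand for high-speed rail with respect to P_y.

-0.33

In a log-linear (constant-elasticity) demand function, the coefficient on the exponent of P_y is the cross-price elasticity.
ε = -0.33. Negative, so high-speed rail and domestic flights are complements.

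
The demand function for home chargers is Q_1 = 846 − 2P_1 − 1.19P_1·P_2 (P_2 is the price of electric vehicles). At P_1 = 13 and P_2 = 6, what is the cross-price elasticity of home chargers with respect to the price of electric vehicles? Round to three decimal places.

At P_1 = 13 and P_2 = 6: Q_1 = 727.18.
∂Q_1/∂P_2 = -1.19P_1 = -1.19(13) = -15.4700.
ε = (∂Q_1/∂P_2)(P_2/Q_1) = -15.4700 × (6/727.18) ≈ -0.128.

-0.128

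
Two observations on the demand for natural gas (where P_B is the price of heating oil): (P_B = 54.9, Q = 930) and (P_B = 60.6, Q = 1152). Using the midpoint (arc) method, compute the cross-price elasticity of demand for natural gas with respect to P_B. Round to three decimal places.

2.161

ΔQ_A = 1152 − 930 = 222; ΔP_B = 60.6 − 54.9 = 5.7.
Midpoints: Q̄_A = 1041.0, P̄_B = 57.75.
ε = (ΔQ_A/Q̄_A)/(ΔP_B/P̄_B) = (222/1041.0)/(5.7/57.75) ≈ 2.161.
ε > 0: natural gas and heating oil are substitutes.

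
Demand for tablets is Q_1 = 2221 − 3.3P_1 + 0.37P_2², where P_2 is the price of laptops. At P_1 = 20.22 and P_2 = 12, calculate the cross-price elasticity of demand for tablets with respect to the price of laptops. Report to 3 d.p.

0.048

At P_1 = 20.22 and P_2 = 12: Q_1 = 2207.554.
∂Q_1/∂P_2 = 0.74P_2 = 0.74(12) = 8.8800.
ε = (∂Q_1/∂P_2)(P_2/Q_1) = 8.8800 × (12/2207.554) ≈ 0.048.
ε > 0: substitutes.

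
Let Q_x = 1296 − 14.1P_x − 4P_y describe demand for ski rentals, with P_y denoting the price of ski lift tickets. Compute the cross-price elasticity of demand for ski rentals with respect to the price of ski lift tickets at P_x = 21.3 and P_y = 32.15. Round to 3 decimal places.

At P_x = 21.3 and P_y = 32.15: Q_x = 867.07.
∂Q_x/∂P_y = -4.
ε = (∂Q_x/∂P_y)(P_y/Q_x) = -4 × (32.15/867.07) ≈ -0.148.
Since ε < 0, ski rentals and ski lift tickets are complements.

-0.148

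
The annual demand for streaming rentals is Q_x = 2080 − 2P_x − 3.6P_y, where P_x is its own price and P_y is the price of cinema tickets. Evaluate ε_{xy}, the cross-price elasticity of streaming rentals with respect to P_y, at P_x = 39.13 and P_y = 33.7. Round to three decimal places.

-0.065

At P_x = 39.13 and P_y = 33.7: Q_x = 1880.42.
∂Q_x/∂P_y = -3.6.
ε = (∂Q_x/∂P_y)(P_y/Q_x) = -3.6 × (33.7/1880.42) ≈ -0.065.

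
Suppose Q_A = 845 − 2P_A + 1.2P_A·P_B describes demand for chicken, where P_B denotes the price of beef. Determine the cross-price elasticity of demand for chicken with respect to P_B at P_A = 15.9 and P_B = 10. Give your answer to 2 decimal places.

0.19

At P_A = 15.9 and P_B = 10: Q_A = 1004.
∂Q_A/∂P_B = 1.2P_A = 1.2(15.9) = 19.0800.
ε = (∂Q_A/∂P_B)(P_B/Q_A) = 19.0800 × (10/1004) ≈ 0.19.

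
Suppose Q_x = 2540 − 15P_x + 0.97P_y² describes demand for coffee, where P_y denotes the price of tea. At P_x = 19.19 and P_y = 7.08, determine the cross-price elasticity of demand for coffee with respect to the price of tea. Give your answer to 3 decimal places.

0.042

At P_x = 19.19 and P_y = 7.08: Q_x = 2300.773.
∂Q_x/∂P_y = 1.94P_y = 1.94(7.08) = 13.7352.
ε = (∂Q_x/∂P_y)(P_y/Q_x) = 13.7352 × (7.08/2300.773) ≈ 0.042.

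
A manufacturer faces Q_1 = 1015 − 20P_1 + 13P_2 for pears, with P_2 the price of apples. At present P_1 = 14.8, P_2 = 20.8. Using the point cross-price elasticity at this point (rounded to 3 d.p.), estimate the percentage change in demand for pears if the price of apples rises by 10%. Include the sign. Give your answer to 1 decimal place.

2.7%

At P_1 = 14.8, P_2 = 20.8: Q_1 = 989.4.
∂Q_1/∂P_2 = 13.
ε = (∂Q_1/∂P_2)(P_2/Q_1) = 13.0000 × 20.8/989.4 ≈ 0.273.
%ΔQ_1 ≈ ε × %ΔP_2 = 0.273 × (10%) = 2.7%.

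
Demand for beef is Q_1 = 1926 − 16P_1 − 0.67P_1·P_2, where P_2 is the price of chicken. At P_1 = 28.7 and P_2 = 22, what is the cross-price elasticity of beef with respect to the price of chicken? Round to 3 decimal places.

At P_1 = 28.7 and P_2 = 22: Q_1 = 1043.762.
∂Q_1/∂P_2 = -0.67P_1 = -0.67(28.7) = -19.2290.
ε = (∂Q_1/∂P_2)(P_2/Q_1) = -19.2290 × (22/1043.762) ≈ -0.405.
ε < 0: complements.

-0.405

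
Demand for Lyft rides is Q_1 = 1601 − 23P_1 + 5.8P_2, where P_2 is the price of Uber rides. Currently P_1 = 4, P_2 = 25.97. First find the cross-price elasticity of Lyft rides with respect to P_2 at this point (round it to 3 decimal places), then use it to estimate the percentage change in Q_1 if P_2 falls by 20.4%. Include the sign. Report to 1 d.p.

-1.9%

At P_1 = 4, P_2 = 25.97: Q_1 = 1659.626.
∂Q_1/∂P_2 = 5.8.
ε = (∂Q_1/∂P_2)(P_2/Q_1) = 5.8000 × 25.97/1659.626 ≈ 0.091.
%ΔQ_1 ≈ ε × %ΔP_2 = 0.091 × (-20.4%) = -1.9%.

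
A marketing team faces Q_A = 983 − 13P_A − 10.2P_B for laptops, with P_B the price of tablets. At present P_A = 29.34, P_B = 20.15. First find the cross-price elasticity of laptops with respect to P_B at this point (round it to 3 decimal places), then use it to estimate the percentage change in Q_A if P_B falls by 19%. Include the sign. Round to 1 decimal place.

9.9%

At P_A = 29.34, P_B = 20.15: Q_A = 396.05.
∂Q_A/∂P_B = -10.2.
ε = (∂Q_A/∂P_B)(P_B/Q_A) = -10.2000 × 20.15/396.05 ≈ -0.519.
%ΔQ_A ≈ ε × %ΔP_B = -0.519 × (-19%) = 9.9%.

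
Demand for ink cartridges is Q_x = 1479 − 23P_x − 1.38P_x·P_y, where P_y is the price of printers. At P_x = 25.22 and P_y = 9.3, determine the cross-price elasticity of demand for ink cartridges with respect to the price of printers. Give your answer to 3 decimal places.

-0.563

At P_x = 25.22 and P_y = 9.3: Q_x = 575.267.
∂Q_x/∂P_y = -1.38P_x = -1.38(25.22) = -34.8036.
ε = (∂Q_x/∂P_y)(P_y/Q_x) = -34.8036 × (9.3/575.267) ≈ -0.563.
ε < 0: complements.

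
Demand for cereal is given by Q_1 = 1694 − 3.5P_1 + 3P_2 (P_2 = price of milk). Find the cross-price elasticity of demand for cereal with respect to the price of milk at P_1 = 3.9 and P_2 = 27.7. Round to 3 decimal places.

0.047

At P_1 = 3.9 and P_2 = 27.7: Q_1 = 1763.45.
∂Q_1/∂P_2 = 3.
ε = (∂Q_1/∂P_2)(P_2/Q_1) = 3 × (27.7/1763.45) ≈ 0.047.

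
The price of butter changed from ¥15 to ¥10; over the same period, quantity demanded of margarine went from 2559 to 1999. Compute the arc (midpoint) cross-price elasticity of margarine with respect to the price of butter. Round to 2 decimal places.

0.61

ΔQ_A = 1999 − 2559 = -560; ΔP_B = 10 − 15 = -5.
Midpoints: Q̄_A = 2279.0, P̄_B = 12.50.
ε = (ΔQ_A/Q̄_A)/(ΔP_B/P̄_B) = (-560/2279.0)/(-5/12.50) ≈ 0.61.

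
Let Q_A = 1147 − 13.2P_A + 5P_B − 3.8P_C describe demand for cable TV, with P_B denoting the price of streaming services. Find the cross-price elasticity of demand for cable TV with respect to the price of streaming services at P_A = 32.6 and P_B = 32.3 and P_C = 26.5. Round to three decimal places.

0.208

At P_A = 32.6 and P_B = 32.3 and P_C = 26.5: Q_A = 777.48.
∂Q_A/∂P_B = 5.
ε = (∂Q_A/∂P_B)(P_B/Q_A) = 5 × (32.3/777.48) ≈ 0.208.
Since ε > 0, cable TV and streaming services are substitutes.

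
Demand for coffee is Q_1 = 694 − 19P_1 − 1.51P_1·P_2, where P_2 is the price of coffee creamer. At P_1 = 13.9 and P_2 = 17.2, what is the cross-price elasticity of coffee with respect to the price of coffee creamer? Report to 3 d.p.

At P_1 = 13.9 and P_2 = 17.2: Q_1 = 68.889.
∂Q_1/∂P_2 = -1.51P_1 = -1.51(13.9) = -20.9890.
ε = (∂Q_1/∂P_2)(P_2/Q_1) = -20.9890 × (17.2/68.889) ≈ -5.240.
ε < 0: complements.

-5.240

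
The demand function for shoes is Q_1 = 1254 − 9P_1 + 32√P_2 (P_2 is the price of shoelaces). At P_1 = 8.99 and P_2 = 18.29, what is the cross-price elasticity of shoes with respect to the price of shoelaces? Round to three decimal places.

0.052

At P_1 = 8.99 and P_2 = 18.29: Q_1 = 1309.944.
∂Q_1/∂P_2 = 32/(2√P_2) = 32/(2√18.29) = 3.7412.
ε = (∂Q_1/∂P_2)(P_2/Q_1) = 3.7412 × (18.29/1309.944) ≈ 0.052.
ε > 0: substitutes.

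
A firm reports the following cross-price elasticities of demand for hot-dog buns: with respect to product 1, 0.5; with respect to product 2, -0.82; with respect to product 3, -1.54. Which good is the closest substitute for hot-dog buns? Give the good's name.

Substitutes have ε > 0. Among the positive values, 0.5 (product 1) is largest.

product 1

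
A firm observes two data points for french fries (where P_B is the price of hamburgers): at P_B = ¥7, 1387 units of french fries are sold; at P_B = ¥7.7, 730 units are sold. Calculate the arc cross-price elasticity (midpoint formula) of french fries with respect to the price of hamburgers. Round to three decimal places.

-6.517

ΔQ_A = 730 − 1387 = -657; ΔP_B = 7.7 − 7 = 0.7.
Midpoints: Q̄_A = 1058.5, P̄_B = 7.35.
ε = (ΔQ_A/Q̄_A)/(ΔP_B/P̄_B) = (-657/1058.5)/(0.7/7.35) ≈ -6.517.
ε < 0: french fries and hamburgers are complements.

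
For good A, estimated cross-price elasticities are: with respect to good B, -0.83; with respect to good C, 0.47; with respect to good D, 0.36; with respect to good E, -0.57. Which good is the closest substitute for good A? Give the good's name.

Substitutes have ε > 0. Among the positive values, 0.47 (good C) is largest.

good C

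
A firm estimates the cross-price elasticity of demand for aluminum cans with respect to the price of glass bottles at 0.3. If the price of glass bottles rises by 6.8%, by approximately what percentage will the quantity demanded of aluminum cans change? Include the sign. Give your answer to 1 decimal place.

2.0%

%ΔQ ≈ ε × %ΔP of glass bottles = 0.3 × (6.8%) = 2.0%.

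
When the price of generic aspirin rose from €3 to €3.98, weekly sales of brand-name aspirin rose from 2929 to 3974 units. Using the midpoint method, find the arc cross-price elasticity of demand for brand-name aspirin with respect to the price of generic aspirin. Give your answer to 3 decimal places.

1.078

ΔQ_A = 3974 − 2929 = 1045; ΔP_B = 3.98 − 3 = 0.98.
Midpoints: Q̄_A = 3451.5, P̄_B = 3.49.
ε = (ΔQ_A/Q̄_A)/(ΔP_B/P̄_B) = (1045/3451.5)/(0.98/3.49) ≈ 1.078.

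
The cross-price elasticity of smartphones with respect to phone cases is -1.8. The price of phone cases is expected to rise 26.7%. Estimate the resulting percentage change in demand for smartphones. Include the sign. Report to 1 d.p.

-48.1%

%ΔQ ≈ ε × %ΔP of phone cases = -1.8 × (26.7%) = -48.1%.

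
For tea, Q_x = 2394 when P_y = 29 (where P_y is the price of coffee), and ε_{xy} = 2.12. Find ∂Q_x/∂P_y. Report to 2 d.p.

175.01

ε = (∂Q_x/∂P_y)·(P_y/Q_x) ⇒ ∂Q_x/∂P_y = ε·Q_x/P_y = 2.12 × 2394/29 ≈ 175.01.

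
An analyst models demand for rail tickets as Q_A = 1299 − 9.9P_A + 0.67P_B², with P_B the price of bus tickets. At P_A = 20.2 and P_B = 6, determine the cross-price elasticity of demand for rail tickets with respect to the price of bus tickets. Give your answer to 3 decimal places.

At P_A = 20.2 and P_B = 6: Q_A = 1123.14.
∂Q_A/∂P_B = 1.34P_B = 1.34(6) = 8.0400.
ε = (∂Q_A/∂P_B)(P_B/Q_A) = 8.0400 × (6/1123.14) ≈ 0.043.
ε > 0: substitutes.

0.043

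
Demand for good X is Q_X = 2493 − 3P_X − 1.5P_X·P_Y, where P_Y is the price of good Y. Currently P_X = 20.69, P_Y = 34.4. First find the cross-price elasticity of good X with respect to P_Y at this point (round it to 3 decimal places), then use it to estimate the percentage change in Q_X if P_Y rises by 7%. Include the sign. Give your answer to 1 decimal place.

At P_X = 20.69, P_Y = 34.4: Q_X = 1363.326.
∂Q_X/∂P_Y = -1.5P_X = -31.0350.
ε = (∂Q_X/∂P_Y)(P_Y/Q_X) = -31.0350 × 34.4/1363.326 ≈ -0.783.
%ΔQ_X ≈ ε × %ΔP_Y = -0.783 × (7%) = -5.5%.

-5.5%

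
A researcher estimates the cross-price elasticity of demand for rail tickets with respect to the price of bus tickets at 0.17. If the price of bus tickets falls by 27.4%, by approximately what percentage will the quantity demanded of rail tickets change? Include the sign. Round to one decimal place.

%ΔQ ≈ ε × %ΔP of bus tickets = 0.17 × (-27.4%) = -4.7%.

-4.7%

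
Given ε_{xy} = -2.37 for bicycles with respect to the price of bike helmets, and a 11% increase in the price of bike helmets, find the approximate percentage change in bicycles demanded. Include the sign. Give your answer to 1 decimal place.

-26.1%

%ΔQ ≈ ε × %ΔP of bike helmets = -2.37 × (11%) = -26.1%.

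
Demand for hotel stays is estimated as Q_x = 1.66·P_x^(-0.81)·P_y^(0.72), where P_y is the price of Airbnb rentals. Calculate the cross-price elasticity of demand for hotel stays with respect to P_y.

0.72

In a log-linear (constant-elasticity) demand function, the coefficient on the exponent of P_y is the cross-price elasticity.
ε = 0.72. Positive, so hotel stays and Airbnb rentals are substitutes.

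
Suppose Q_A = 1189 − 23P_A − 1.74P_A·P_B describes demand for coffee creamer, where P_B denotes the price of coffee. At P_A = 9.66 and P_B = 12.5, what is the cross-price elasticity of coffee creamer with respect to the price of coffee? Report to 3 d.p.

At P_A = 9.66 and P_B = 12.5: Q_A = 756.715.
∂Q_A/∂P_B = -1.74P_A = -1.74(9.66) = -16.8084.
ε = (∂Q_A/∂P_B)(P_B/Q_A) = -16.8084 × (12.5/756.715) ≈ -0.278.
ε < 0: complements.

-0.278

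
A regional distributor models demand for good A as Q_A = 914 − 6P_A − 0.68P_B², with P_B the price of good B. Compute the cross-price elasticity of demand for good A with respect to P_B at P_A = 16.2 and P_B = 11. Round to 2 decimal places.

At P_A = 16.2 and P_B = 11: Q_A = 734.52.
∂Q_A/∂P_B = -1.36P_B = -1.36(11) = -14.9600.
ε = (∂Q_A/∂P_B)(P_B/Q_A) = -14.9600 × (11/734.52) ≈ -0.22.

-0.22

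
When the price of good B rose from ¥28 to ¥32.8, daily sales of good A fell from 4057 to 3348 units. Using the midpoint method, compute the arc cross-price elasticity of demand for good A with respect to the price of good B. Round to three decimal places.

-1.213

ΔQ_A = 3348 − 4057 = -709; ΔP_B = 32.8 − 28 = 4.8.
Midpoints: Q̄_A = 3702.5, P̄_B = 30.40.
ε = (ΔQ_A/Q̄_A)/(ΔP_B/P̄_B) = (-709/3702.5)/(4.8/30.40) ≈ -1.213.
ε < 0: good A and good B are complements.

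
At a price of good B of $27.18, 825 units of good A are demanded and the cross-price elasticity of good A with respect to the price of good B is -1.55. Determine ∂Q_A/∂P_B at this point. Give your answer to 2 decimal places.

ε = (∂Q_A/∂P_B)·(P_B/Q_A) ⇒ ∂Q_A/∂P_B = ε·Q_A/P_B = -1.55 × 825/27.18 ≈ -47.05.

-47.05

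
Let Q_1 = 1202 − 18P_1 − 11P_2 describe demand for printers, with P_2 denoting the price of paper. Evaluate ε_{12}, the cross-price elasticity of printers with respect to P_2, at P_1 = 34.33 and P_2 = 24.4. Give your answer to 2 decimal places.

-0.85

At P_1 = 34.33 and P_2 = 24.4: Q_1 = 315.66.
∂Q_1/∂P_2 = -11.
ε = (∂Q_1/∂P_2)(P_2/Q_1) = -11 × (24.4/315.66) ≈ -0.85.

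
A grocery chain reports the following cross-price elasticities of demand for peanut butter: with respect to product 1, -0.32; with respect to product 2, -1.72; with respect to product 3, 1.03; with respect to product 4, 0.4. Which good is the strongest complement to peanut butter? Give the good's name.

product 2

Complements have ε < 0. The most negative value is -1.72 (product 2).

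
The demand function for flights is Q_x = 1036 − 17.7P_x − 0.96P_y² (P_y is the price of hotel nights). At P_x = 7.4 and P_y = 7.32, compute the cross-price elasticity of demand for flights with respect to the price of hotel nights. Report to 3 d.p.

-0.121

At P_x = 7.4 and P_y = 7.32: Q_x = 853.581.
∂Q_x/∂P_y = -1.92P_y = -1.92(7.32) = -14.0544.
ε = (∂Q_x/∂P_y)(P_y/Q_x) = -14.0544 × (7.32/853.581) ≈ -0.121.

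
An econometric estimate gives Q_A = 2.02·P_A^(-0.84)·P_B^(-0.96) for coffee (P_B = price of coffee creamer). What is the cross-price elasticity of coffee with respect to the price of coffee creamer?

In a log-linear (constant-elasticity) demand function, the coefficient on the exponent of P_B is the cross-price elasticity.
ε = -0.96. Negative, so coffee and coffee creamer are complements.

-0.96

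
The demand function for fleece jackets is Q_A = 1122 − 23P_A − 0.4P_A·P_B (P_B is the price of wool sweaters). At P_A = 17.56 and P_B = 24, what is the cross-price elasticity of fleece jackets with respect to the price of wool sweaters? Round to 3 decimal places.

At P_A = 17.56 and P_B = 24: Q_A = 549.544.
∂Q_A/∂P_B = -0.4P_A = -0.4(17.56) = -7.0240.
ε = (∂Q_A/∂P_B)(P_B/Q_A) = -7.0240 × (24/549.544) ≈ -0.307.

-0.307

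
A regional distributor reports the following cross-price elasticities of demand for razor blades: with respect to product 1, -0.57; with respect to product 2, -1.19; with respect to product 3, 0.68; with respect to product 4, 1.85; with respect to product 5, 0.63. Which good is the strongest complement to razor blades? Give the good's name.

Complements have ε < 0. The most negative value is -1.19 (product 2).

product 2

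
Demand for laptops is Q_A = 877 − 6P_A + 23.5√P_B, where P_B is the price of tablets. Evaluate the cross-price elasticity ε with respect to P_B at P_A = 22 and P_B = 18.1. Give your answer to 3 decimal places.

0.059

At P_A = 22 and P_B = 18.1: Q_A = 844.979.
∂Q_A/∂P_B = 23.5/(2√P_B) = 23.5/(2√18.1) = 2.7618.
ε = (∂Q_A/∂P_B)(P_B/Q_A) = 2.7618 × (18.1/844.979) ≈ 0.059.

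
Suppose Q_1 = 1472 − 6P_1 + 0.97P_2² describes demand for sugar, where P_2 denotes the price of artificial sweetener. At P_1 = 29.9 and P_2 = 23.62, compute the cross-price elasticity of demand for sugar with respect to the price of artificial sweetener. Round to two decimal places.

0.59

At P_1 = 29.9 and P_2 = 23.62: Q_1 = 1833.767.
∂Q_1/∂P_2 = 1.94P_2 = 1.94(23.62) = 45.8228.
ε = (∂Q_1/∂P_2)(P_2/Q_1) = 45.8228 × (23.62/1833.767) ≈ 0.59.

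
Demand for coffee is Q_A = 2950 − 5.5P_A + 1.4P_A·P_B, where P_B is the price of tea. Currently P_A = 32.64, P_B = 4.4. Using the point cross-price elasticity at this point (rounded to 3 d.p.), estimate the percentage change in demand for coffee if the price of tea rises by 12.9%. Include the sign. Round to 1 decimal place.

0.9%

At P_A = 32.64, P_B = 4.4: Q_A = 2971.542.
∂Q_A/∂P_B = 1.4P_A = 45.6960.
ε = (∂Q_A/∂P_B)(P_B/Q_A) = 45.6960 × 4.4/2971.542 ≈ 0.068.
%ΔQ_A ≈ ε × %ΔP_B = 0.068 × (12.9%) = 0.9%.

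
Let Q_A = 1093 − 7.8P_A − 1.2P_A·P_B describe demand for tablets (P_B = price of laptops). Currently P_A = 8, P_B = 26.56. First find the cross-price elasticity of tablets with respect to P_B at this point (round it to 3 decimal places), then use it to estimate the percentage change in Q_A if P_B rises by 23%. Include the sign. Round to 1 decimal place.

-7.6%

At P_A = 8, P_B = 26.56: Q_A = 775.624.
∂Q_A/∂P_B = -1.2P_A = -9.6000.
ε = (∂Q_A/∂P_B)(P_B/Q_A) = -9.6000 × 26.56/775.624 ≈ -0.329.
%ΔQ_A ≈ ε × %ΔP_B = -0.329 × (23%) = -7.6%.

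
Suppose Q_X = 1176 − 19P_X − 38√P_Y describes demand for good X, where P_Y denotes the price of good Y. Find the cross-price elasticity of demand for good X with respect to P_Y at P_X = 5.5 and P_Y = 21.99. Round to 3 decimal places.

-0.100

At P_X = 5.5 and P_Y = 21.99: Q_X = 893.305.
∂Q_X/∂P_Y = -38/(2√P_Y) = -38/(2√21.99) = -4.0517.
ε = (∂Q_X/∂P_Y)(P_Y/Q_X) = -4.0517 × (21.99/893.305) ≈ -0.100.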